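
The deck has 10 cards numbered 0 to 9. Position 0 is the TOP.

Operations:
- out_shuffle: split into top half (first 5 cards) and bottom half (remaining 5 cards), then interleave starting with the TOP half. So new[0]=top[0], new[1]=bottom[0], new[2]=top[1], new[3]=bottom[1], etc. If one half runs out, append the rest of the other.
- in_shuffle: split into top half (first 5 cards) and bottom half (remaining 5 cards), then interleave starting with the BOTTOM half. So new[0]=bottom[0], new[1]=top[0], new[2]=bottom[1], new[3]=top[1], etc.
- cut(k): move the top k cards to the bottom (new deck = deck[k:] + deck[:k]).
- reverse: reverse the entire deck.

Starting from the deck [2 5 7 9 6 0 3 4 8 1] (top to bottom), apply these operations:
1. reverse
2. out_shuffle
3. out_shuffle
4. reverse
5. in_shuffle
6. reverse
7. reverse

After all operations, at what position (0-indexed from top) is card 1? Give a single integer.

Answer: 8

Derivation:
After op 1 (reverse): [1 8 4 3 0 6 9 7 5 2]
After op 2 (out_shuffle): [1 6 8 9 4 7 3 5 0 2]
After op 3 (out_shuffle): [1 7 6 3 8 5 9 0 4 2]
After op 4 (reverse): [2 4 0 9 5 8 3 6 7 1]
After op 5 (in_shuffle): [8 2 3 4 6 0 7 9 1 5]
After op 6 (reverse): [5 1 9 7 0 6 4 3 2 8]
After op 7 (reverse): [8 2 3 4 6 0 7 9 1 5]
Card 1 is at position 8.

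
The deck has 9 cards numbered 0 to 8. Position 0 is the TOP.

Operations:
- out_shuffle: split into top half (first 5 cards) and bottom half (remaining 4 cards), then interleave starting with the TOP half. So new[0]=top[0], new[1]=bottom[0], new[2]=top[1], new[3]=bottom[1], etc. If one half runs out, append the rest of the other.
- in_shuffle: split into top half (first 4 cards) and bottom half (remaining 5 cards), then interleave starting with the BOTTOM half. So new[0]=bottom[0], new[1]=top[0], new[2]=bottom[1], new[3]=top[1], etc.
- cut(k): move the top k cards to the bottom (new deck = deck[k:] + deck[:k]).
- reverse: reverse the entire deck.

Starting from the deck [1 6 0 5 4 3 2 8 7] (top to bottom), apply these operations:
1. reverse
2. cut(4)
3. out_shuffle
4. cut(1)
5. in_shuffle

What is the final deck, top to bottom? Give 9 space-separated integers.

After op 1 (reverse): [7 8 2 3 4 5 0 6 1]
After op 2 (cut(4)): [4 5 0 6 1 7 8 2 3]
After op 3 (out_shuffle): [4 7 5 8 0 2 6 3 1]
After op 4 (cut(1)): [7 5 8 0 2 6 3 1 4]
After op 5 (in_shuffle): [2 7 6 5 3 8 1 0 4]

Answer: 2 7 6 5 3 8 1 0 4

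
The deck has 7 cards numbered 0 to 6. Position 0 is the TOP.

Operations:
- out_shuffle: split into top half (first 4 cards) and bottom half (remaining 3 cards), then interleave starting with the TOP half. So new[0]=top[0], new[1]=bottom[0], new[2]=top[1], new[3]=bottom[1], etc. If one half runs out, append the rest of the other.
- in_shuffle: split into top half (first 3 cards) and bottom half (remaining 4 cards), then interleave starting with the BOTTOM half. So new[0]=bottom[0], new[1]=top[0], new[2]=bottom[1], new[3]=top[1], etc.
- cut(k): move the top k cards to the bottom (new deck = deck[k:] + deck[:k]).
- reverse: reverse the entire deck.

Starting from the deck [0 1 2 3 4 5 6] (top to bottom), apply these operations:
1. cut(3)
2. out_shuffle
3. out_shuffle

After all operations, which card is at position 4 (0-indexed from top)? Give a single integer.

After op 1 (cut(3)): [3 4 5 6 0 1 2]
After op 2 (out_shuffle): [3 0 4 1 5 2 6]
After op 3 (out_shuffle): [3 5 0 2 4 6 1]
Position 4: card 4.

Answer: 4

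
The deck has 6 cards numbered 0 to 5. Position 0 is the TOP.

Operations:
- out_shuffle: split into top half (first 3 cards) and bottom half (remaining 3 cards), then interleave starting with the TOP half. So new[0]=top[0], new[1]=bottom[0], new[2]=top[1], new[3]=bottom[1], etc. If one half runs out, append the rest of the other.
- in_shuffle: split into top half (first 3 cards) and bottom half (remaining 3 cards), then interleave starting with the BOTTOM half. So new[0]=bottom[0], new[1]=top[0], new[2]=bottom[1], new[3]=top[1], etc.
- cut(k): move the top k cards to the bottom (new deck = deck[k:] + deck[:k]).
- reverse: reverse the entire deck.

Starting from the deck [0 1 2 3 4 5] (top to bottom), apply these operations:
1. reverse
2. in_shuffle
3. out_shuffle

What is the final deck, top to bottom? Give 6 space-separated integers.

Answer: 2 4 5 0 1 3

Derivation:
After op 1 (reverse): [5 4 3 2 1 0]
After op 2 (in_shuffle): [2 5 1 4 0 3]
After op 3 (out_shuffle): [2 4 5 0 1 3]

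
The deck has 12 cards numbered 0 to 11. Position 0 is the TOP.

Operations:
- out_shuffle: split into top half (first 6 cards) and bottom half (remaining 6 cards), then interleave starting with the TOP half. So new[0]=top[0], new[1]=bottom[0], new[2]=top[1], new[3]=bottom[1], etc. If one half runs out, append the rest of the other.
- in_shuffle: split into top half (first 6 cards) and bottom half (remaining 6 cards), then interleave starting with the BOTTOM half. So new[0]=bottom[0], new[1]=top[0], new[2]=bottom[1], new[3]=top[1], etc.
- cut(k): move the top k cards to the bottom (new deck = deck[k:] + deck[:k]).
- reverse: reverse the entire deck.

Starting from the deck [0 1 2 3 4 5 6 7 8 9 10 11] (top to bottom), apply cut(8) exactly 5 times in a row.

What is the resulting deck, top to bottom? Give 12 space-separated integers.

Answer: 4 5 6 7 8 9 10 11 0 1 2 3

Derivation:
After op 1 (cut(8)): [8 9 10 11 0 1 2 3 4 5 6 7]
After op 2 (cut(8)): [4 5 6 7 8 9 10 11 0 1 2 3]
After op 3 (cut(8)): [0 1 2 3 4 5 6 7 8 9 10 11]
After op 4 (cut(8)): [8 9 10 11 0 1 2 3 4 5 6 7]
After op 5 (cut(8)): [4 5 6 7 8 9 10 11 0 1 2 3]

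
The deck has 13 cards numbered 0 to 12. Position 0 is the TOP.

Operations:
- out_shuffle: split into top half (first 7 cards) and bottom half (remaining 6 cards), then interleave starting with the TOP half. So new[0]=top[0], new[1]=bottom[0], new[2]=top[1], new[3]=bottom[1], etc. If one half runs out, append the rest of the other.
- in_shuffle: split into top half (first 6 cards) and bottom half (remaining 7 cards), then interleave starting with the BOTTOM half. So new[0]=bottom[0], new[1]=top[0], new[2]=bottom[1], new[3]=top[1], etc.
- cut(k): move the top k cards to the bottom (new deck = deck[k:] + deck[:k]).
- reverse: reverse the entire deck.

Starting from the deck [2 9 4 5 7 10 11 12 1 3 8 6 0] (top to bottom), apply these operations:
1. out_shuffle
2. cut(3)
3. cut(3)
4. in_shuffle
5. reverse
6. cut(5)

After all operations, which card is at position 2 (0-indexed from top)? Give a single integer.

Answer: 7

Derivation:
After op 1 (out_shuffle): [2 12 9 1 4 3 5 8 7 6 10 0 11]
After op 2 (cut(3)): [1 4 3 5 8 7 6 10 0 11 2 12 9]
After op 3 (cut(3)): [5 8 7 6 10 0 11 2 12 9 1 4 3]
After op 4 (in_shuffle): [11 5 2 8 12 7 9 6 1 10 4 0 3]
After op 5 (reverse): [3 0 4 10 1 6 9 7 12 8 2 5 11]
After op 6 (cut(5)): [6 9 7 12 8 2 5 11 3 0 4 10 1]
Position 2: card 7.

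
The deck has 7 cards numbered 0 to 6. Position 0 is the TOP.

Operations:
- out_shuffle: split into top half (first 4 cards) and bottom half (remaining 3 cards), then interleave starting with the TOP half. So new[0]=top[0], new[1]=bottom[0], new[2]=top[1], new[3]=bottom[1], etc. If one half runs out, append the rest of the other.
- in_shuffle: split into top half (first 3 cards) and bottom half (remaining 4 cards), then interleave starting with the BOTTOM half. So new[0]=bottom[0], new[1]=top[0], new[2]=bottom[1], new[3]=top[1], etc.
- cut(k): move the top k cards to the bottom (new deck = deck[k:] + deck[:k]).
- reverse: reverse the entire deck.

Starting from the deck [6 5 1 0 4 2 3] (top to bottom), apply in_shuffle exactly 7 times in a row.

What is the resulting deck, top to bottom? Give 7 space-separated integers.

Answer: 0 6 4 5 2 1 3

Derivation:
After op 1 (in_shuffle): [0 6 4 5 2 1 3]
After op 2 (in_shuffle): [5 0 2 6 1 4 3]
After op 3 (in_shuffle): [6 5 1 0 4 2 3]
After op 4 (in_shuffle): [0 6 4 5 2 1 3]
After op 5 (in_shuffle): [5 0 2 6 1 4 3]
After op 6 (in_shuffle): [6 5 1 0 4 2 3]
After op 7 (in_shuffle): [0 6 4 5 2 1 3]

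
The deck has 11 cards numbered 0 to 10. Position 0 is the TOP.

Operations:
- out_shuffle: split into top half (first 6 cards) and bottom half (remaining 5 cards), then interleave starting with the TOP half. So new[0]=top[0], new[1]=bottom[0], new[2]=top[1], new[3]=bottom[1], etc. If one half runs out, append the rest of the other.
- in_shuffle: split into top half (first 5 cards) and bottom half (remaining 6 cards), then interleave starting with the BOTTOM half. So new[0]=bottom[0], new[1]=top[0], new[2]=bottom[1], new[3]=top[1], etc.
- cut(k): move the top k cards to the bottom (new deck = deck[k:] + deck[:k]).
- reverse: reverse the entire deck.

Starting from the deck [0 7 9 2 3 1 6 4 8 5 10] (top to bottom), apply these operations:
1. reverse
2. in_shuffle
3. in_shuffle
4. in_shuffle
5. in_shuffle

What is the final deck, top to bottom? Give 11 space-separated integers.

After op 1 (reverse): [10 5 8 4 6 1 3 2 9 7 0]
After op 2 (in_shuffle): [1 10 3 5 2 8 9 4 7 6 0]
After op 3 (in_shuffle): [8 1 9 10 4 3 7 5 6 2 0]
After op 4 (in_shuffle): [3 8 7 1 5 9 6 10 2 4 0]
After op 5 (in_shuffle): [9 3 6 8 10 7 2 1 4 5 0]

Answer: 9 3 6 8 10 7 2 1 4 5 0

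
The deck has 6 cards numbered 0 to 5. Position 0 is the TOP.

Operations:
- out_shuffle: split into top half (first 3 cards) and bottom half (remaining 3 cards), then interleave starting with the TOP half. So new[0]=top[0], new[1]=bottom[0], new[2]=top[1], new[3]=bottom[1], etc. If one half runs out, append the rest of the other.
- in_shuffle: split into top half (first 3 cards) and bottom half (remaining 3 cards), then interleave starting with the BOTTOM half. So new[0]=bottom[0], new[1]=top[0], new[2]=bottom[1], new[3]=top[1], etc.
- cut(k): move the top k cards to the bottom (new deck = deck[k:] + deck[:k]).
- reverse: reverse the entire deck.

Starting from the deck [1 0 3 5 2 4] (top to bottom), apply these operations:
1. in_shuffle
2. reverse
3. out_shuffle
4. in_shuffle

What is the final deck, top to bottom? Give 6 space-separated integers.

After op 1 (in_shuffle): [5 1 2 0 4 3]
After op 2 (reverse): [3 4 0 2 1 5]
After op 3 (out_shuffle): [3 2 4 1 0 5]
After op 4 (in_shuffle): [1 3 0 2 5 4]

Answer: 1 3 0 2 5 4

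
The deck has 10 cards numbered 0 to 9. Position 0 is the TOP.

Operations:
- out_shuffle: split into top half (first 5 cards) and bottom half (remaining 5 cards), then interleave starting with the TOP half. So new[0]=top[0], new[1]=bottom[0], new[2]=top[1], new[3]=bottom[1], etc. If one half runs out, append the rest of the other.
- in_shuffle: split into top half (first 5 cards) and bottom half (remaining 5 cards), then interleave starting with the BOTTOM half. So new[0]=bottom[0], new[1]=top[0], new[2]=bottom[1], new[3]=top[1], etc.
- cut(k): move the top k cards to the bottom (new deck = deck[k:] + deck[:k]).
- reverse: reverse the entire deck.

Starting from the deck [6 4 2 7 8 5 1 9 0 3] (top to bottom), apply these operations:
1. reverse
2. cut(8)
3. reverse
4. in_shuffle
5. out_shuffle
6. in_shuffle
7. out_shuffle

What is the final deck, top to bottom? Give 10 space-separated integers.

Answer: 5 2 9 3 7 6 8 1 4 0

Derivation:
After op 1 (reverse): [3 0 9 1 5 8 7 2 4 6]
After op 2 (cut(8)): [4 6 3 0 9 1 5 8 7 2]
After op 3 (reverse): [2 7 8 5 1 9 0 3 6 4]
After op 4 (in_shuffle): [9 2 0 7 3 8 6 5 4 1]
After op 5 (out_shuffle): [9 8 2 6 0 5 7 4 3 1]
After op 6 (in_shuffle): [5 9 7 8 4 2 3 6 1 0]
After op 7 (out_shuffle): [5 2 9 3 7 6 8 1 4 0]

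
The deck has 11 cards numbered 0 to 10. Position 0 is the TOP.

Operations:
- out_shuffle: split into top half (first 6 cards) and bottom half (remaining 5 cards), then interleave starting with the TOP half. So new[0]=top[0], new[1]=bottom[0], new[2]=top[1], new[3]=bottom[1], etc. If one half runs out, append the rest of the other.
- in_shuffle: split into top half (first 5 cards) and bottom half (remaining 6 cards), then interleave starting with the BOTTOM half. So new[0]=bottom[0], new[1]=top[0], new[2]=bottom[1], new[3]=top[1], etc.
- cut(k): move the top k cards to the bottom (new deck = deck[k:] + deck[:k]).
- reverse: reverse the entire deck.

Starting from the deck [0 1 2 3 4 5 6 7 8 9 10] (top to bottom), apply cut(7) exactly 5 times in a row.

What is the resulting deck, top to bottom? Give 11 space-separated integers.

After op 1 (cut(7)): [7 8 9 10 0 1 2 3 4 5 6]
After op 2 (cut(7)): [3 4 5 6 7 8 9 10 0 1 2]
After op 3 (cut(7)): [10 0 1 2 3 4 5 6 7 8 9]
After op 4 (cut(7)): [6 7 8 9 10 0 1 2 3 4 5]
After op 5 (cut(7)): [2 3 4 5 6 7 8 9 10 0 1]

Answer: 2 3 4 5 6 7 8 9 10 0 1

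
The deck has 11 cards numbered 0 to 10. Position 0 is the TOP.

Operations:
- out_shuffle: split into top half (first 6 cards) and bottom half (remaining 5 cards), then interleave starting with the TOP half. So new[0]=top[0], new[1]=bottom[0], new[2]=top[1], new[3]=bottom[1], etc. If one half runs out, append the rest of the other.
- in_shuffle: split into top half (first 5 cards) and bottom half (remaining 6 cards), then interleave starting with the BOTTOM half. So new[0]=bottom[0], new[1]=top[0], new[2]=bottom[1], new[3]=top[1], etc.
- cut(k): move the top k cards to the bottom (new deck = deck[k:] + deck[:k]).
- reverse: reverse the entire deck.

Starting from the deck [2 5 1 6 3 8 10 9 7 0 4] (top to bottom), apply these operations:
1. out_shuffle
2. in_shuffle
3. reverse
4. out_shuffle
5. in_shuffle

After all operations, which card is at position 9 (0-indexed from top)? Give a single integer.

Answer: 4

Derivation:
After op 1 (out_shuffle): [2 10 5 9 1 7 6 0 3 4 8]
After op 2 (in_shuffle): [7 2 6 10 0 5 3 9 4 1 8]
After op 3 (reverse): [8 1 4 9 3 5 0 10 6 2 7]
After op 4 (out_shuffle): [8 0 1 10 4 6 9 2 3 7 5]
After op 5 (in_shuffle): [6 8 9 0 2 1 3 10 7 4 5]
Position 9: card 4.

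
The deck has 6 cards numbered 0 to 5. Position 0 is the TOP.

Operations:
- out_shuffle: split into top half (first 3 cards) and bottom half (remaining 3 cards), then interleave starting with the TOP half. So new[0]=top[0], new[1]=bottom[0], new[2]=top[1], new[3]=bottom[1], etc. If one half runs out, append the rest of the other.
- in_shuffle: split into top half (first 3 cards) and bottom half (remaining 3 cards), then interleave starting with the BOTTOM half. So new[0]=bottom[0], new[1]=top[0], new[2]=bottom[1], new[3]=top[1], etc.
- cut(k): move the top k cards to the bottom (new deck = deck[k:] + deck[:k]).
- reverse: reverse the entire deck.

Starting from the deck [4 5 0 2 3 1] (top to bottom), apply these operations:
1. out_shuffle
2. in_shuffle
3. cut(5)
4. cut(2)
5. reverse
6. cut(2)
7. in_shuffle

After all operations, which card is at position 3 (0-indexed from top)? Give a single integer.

Answer: 2

Derivation:
After op 1 (out_shuffle): [4 2 5 3 0 1]
After op 2 (in_shuffle): [3 4 0 2 1 5]
After op 3 (cut(5)): [5 3 4 0 2 1]
After op 4 (cut(2)): [4 0 2 1 5 3]
After op 5 (reverse): [3 5 1 2 0 4]
After op 6 (cut(2)): [1 2 0 4 3 5]
After op 7 (in_shuffle): [4 1 3 2 5 0]
Position 3: card 2.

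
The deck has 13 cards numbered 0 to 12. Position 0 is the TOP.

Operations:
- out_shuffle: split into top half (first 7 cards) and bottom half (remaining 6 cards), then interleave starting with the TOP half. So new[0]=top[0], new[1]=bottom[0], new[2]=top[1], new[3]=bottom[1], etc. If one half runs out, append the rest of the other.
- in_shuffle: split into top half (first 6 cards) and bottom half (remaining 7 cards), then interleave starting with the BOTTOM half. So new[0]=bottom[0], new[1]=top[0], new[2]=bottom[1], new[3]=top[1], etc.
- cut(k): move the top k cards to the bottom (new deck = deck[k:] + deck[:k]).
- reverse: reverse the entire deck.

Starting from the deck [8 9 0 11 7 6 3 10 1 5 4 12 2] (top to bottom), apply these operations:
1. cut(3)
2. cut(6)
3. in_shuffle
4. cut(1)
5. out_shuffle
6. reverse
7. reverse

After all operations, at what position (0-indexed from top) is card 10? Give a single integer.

Answer: 5

Derivation:
After op 1 (cut(3)): [11 7 6 3 10 1 5 4 12 2 8 9 0]
After op 2 (cut(6)): [5 4 12 2 8 9 0 11 7 6 3 10 1]
After op 3 (in_shuffle): [0 5 11 4 7 12 6 2 3 8 10 9 1]
After op 4 (cut(1)): [5 11 4 7 12 6 2 3 8 10 9 1 0]
After op 5 (out_shuffle): [5 3 11 8 4 10 7 9 12 1 6 0 2]
After op 6 (reverse): [2 0 6 1 12 9 7 10 4 8 11 3 5]
After op 7 (reverse): [5 3 11 8 4 10 7 9 12 1 6 0 2]
Card 10 is at position 5.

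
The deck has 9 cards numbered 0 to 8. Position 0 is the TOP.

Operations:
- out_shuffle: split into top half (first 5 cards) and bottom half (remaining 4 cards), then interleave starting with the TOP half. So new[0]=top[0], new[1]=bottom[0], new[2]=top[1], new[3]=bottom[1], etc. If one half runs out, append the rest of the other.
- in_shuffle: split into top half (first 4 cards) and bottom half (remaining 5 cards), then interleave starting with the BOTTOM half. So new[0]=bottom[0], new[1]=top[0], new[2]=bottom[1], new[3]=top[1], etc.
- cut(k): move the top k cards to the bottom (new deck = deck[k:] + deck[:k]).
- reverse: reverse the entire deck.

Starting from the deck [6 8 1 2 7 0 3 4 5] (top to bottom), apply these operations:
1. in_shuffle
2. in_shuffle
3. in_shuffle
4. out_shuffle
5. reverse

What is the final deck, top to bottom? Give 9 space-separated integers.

Answer: 2 5 7 6 0 8 3 1 4

Derivation:
After op 1 (in_shuffle): [7 6 0 8 3 1 4 2 5]
After op 2 (in_shuffle): [3 7 1 6 4 0 2 8 5]
After op 3 (in_shuffle): [4 3 0 7 2 1 8 6 5]
After op 4 (out_shuffle): [4 1 3 8 0 6 7 5 2]
After op 5 (reverse): [2 5 7 6 0 8 3 1 4]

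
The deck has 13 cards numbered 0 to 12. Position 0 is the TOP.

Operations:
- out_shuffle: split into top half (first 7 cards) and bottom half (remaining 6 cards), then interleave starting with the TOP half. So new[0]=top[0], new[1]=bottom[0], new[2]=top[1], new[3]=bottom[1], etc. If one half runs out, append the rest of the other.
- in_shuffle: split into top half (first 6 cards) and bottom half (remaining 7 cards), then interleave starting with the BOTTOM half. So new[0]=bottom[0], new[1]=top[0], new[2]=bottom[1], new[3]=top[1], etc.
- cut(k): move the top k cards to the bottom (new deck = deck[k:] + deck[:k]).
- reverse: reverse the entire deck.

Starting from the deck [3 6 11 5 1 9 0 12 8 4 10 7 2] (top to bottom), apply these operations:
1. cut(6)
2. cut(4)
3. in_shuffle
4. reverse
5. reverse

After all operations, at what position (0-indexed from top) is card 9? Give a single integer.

After op 1 (cut(6)): [0 12 8 4 10 7 2 3 6 11 5 1 9]
After op 2 (cut(4)): [10 7 2 3 6 11 5 1 9 0 12 8 4]
After op 3 (in_shuffle): [5 10 1 7 9 2 0 3 12 6 8 11 4]
After op 4 (reverse): [4 11 8 6 12 3 0 2 9 7 1 10 5]
After op 5 (reverse): [5 10 1 7 9 2 0 3 12 6 8 11 4]
Card 9 is at position 4.

Answer: 4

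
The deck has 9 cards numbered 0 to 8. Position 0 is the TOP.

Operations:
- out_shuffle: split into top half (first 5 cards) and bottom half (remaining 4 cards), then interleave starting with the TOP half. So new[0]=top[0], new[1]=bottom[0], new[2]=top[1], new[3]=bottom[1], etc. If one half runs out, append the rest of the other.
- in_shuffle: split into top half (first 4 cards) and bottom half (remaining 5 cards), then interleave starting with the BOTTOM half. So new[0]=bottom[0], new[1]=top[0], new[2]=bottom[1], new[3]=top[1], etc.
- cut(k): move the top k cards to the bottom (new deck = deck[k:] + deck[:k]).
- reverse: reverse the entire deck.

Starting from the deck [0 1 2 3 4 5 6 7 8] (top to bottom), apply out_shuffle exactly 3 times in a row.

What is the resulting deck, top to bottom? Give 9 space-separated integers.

Answer: 0 8 7 6 5 4 3 2 1

Derivation:
After op 1 (out_shuffle): [0 5 1 6 2 7 3 8 4]
After op 2 (out_shuffle): [0 7 5 3 1 8 6 4 2]
After op 3 (out_shuffle): [0 8 7 6 5 4 3 2 1]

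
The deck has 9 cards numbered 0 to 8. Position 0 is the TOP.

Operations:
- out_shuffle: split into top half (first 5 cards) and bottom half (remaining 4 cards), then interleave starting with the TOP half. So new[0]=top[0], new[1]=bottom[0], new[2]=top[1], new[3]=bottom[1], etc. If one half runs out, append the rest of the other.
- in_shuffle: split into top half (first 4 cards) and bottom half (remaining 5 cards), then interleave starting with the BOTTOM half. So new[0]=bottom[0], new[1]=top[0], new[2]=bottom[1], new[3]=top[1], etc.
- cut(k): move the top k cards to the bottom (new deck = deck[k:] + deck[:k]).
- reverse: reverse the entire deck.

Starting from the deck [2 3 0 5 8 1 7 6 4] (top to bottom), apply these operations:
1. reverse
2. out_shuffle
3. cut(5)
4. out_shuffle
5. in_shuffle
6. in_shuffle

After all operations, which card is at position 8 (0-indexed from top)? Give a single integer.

After op 1 (reverse): [4 6 7 1 8 5 0 3 2]
After op 2 (out_shuffle): [4 5 6 0 7 3 1 2 8]
After op 3 (cut(5)): [3 1 2 8 4 5 6 0 7]
After op 4 (out_shuffle): [3 5 1 6 2 0 8 7 4]
After op 5 (in_shuffle): [2 3 0 5 8 1 7 6 4]
After op 6 (in_shuffle): [8 2 1 3 7 0 6 5 4]
Position 8: card 4.

Answer: 4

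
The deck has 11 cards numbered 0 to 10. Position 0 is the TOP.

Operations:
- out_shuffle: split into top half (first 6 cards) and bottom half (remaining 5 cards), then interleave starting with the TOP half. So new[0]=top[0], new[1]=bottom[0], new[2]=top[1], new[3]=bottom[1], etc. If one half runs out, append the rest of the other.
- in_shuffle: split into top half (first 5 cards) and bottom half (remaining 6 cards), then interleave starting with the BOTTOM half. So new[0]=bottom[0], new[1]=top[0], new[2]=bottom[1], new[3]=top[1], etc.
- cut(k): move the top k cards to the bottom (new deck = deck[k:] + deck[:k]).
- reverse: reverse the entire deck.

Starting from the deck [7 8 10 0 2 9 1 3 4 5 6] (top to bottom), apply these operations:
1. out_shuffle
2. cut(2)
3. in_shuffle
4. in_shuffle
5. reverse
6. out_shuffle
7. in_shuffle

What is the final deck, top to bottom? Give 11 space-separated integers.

Answer: 9 1 3 4 5 6 7 8 10 0 2

Derivation:
After op 1 (out_shuffle): [7 1 8 3 10 4 0 5 2 6 9]
After op 2 (cut(2)): [8 3 10 4 0 5 2 6 9 7 1]
After op 3 (in_shuffle): [5 8 2 3 6 10 9 4 7 0 1]
After op 4 (in_shuffle): [10 5 9 8 4 2 7 3 0 6 1]
After op 5 (reverse): [1 6 0 3 7 2 4 8 9 5 10]
After op 6 (out_shuffle): [1 4 6 8 0 9 3 5 7 10 2]
After op 7 (in_shuffle): [9 1 3 4 5 6 7 8 10 0 2]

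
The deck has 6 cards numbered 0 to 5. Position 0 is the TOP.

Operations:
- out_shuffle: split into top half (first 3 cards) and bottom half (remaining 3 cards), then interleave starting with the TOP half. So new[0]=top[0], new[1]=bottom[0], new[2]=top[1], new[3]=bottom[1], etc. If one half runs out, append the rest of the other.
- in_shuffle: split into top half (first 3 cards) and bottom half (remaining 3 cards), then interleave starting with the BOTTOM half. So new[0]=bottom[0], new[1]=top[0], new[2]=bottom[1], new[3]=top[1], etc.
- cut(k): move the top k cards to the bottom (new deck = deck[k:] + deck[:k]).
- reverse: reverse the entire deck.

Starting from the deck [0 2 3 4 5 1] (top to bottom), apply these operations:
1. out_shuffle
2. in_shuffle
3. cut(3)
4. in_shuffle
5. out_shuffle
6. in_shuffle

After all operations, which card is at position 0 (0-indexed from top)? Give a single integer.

Answer: 3

Derivation:
After op 1 (out_shuffle): [0 4 2 5 3 1]
After op 2 (in_shuffle): [5 0 3 4 1 2]
After op 3 (cut(3)): [4 1 2 5 0 3]
After op 4 (in_shuffle): [5 4 0 1 3 2]
After op 5 (out_shuffle): [5 1 4 3 0 2]
After op 6 (in_shuffle): [3 5 0 1 2 4]
Position 0: card 3.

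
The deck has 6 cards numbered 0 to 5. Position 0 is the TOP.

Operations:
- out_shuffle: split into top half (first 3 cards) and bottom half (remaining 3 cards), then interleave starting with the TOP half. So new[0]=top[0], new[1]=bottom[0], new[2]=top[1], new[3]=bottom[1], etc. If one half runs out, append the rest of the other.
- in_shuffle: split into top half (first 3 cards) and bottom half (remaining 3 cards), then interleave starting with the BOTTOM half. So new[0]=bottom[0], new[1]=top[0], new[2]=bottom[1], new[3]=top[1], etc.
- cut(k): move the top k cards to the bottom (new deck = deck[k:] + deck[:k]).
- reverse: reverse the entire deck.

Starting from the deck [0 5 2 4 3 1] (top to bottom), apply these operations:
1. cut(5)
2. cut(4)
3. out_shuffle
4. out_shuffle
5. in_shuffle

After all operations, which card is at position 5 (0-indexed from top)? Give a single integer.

Answer: 0

Derivation:
After op 1 (cut(5)): [1 0 5 2 4 3]
After op 2 (cut(4)): [4 3 1 0 5 2]
After op 3 (out_shuffle): [4 0 3 5 1 2]
After op 4 (out_shuffle): [4 5 0 1 3 2]
After op 5 (in_shuffle): [1 4 3 5 2 0]
Position 5: card 0.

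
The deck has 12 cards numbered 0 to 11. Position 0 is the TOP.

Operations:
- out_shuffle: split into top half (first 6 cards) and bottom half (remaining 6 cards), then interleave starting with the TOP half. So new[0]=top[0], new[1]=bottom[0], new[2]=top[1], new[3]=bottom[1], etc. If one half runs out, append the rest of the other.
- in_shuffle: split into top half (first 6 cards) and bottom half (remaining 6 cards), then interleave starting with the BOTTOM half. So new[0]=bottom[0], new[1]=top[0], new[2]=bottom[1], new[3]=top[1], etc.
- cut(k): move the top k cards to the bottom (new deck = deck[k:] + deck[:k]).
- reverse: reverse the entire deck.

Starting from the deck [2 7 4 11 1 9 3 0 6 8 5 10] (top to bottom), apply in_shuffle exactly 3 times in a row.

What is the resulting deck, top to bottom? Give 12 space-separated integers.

Answer: 1 8 7 3 10 11 6 2 9 5 4 0

Derivation:
After op 1 (in_shuffle): [3 2 0 7 6 4 8 11 5 1 10 9]
After op 2 (in_shuffle): [8 3 11 2 5 0 1 7 10 6 9 4]
After op 3 (in_shuffle): [1 8 7 3 10 11 6 2 9 5 4 0]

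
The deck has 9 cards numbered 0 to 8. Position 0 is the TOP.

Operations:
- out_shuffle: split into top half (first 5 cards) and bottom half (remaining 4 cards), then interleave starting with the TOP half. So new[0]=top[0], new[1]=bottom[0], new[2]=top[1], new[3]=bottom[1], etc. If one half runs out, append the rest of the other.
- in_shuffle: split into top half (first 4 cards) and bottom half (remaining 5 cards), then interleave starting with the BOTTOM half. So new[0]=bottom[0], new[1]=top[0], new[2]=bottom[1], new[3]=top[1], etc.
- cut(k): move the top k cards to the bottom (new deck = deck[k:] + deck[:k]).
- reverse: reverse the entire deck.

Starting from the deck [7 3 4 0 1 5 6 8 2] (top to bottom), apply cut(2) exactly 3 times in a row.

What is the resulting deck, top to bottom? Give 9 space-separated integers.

Answer: 6 8 2 7 3 4 0 1 5

Derivation:
After op 1 (cut(2)): [4 0 1 5 6 8 2 7 3]
After op 2 (cut(2)): [1 5 6 8 2 7 3 4 0]
After op 3 (cut(2)): [6 8 2 7 3 4 0 1 5]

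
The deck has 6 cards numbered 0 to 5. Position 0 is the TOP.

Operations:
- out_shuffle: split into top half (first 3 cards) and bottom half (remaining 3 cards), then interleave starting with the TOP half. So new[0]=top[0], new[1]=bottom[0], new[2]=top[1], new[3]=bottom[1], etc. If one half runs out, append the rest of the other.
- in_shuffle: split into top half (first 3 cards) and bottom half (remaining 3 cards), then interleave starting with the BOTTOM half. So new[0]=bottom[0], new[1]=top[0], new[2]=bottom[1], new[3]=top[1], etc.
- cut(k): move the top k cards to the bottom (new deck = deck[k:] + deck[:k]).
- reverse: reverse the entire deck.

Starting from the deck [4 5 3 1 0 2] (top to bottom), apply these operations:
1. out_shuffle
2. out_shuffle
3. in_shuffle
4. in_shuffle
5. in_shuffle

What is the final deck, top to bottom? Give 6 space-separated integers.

Answer: 4 0 1 3 5 2

Derivation:
After op 1 (out_shuffle): [4 1 5 0 3 2]
After op 2 (out_shuffle): [4 0 1 3 5 2]
After op 3 (in_shuffle): [3 4 5 0 2 1]
After op 4 (in_shuffle): [0 3 2 4 1 5]
After op 5 (in_shuffle): [4 0 1 3 5 2]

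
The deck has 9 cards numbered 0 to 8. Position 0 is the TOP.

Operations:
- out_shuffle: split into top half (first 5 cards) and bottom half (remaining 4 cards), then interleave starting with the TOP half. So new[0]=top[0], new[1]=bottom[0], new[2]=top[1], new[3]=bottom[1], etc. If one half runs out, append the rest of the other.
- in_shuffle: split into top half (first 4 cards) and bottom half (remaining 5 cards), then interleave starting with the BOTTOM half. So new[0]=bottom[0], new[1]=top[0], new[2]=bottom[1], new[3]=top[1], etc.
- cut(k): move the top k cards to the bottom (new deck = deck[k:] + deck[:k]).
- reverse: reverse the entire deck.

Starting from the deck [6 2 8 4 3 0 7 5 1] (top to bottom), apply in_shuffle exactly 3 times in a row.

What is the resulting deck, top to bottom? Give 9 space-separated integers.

After op 1 (in_shuffle): [3 6 0 2 7 8 5 4 1]
After op 2 (in_shuffle): [7 3 8 6 5 0 4 2 1]
After op 3 (in_shuffle): [5 7 0 3 4 8 2 6 1]

Answer: 5 7 0 3 4 8 2 6 1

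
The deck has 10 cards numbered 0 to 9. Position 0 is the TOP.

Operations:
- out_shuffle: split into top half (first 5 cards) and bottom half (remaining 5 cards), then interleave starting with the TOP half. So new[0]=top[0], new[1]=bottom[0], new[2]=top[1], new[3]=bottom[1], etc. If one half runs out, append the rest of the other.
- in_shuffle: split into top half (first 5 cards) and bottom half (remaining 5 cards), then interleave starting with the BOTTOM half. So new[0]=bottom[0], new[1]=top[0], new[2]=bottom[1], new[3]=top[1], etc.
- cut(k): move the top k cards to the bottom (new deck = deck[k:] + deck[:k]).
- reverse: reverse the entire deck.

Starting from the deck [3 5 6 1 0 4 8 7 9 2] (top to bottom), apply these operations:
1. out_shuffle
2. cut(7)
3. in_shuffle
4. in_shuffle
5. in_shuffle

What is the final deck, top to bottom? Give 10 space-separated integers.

Answer: 8 2 1 5 0 7 4 9 6 3

Derivation:
After op 1 (out_shuffle): [3 4 5 8 6 7 1 9 0 2]
After op 2 (cut(7)): [9 0 2 3 4 5 8 6 7 1]
After op 3 (in_shuffle): [5 9 8 0 6 2 7 3 1 4]
After op 4 (in_shuffle): [2 5 7 9 3 8 1 0 4 6]
After op 5 (in_shuffle): [8 2 1 5 0 7 4 9 6 3]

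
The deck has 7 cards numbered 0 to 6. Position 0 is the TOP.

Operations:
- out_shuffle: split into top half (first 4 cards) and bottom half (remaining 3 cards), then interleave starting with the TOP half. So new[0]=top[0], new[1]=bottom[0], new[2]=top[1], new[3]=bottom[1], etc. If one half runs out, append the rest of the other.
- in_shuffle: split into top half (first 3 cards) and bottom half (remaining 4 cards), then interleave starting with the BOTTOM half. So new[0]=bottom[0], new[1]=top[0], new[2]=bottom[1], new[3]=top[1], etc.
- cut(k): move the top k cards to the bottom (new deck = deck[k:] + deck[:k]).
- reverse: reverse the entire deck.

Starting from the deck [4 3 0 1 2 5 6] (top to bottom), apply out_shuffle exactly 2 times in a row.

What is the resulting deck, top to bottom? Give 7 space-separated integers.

Answer: 4 0 2 6 3 1 5

Derivation:
After op 1 (out_shuffle): [4 2 3 5 0 6 1]
After op 2 (out_shuffle): [4 0 2 6 3 1 5]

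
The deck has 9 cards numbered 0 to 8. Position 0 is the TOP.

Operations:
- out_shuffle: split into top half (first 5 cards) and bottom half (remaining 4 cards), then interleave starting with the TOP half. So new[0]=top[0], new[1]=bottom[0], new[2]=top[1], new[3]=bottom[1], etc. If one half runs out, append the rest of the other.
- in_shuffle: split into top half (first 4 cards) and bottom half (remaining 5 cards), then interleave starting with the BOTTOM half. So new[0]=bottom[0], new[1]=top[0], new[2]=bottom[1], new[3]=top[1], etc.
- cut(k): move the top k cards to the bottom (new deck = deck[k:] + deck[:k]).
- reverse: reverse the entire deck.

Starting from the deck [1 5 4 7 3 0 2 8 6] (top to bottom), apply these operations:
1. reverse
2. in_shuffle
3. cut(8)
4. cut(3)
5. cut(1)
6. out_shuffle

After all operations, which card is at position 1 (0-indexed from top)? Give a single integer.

Answer: 1

Derivation:
After op 1 (reverse): [6 8 2 0 3 7 4 5 1]
After op 2 (in_shuffle): [3 6 7 8 4 2 5 0 1]
After op 3 (cut(8)): [1 3 6 7 8 4 2 5 0]
After op 4 (cut(3)): [7 8 4 2 5 0 1 3 6]
After op 5 (cut(1)): [8 4 2 5 0 1 3 6 7]
After op 6 (out_shuffle): [8 1 4 3 2 6 5 7 0]
Position 1: card 1.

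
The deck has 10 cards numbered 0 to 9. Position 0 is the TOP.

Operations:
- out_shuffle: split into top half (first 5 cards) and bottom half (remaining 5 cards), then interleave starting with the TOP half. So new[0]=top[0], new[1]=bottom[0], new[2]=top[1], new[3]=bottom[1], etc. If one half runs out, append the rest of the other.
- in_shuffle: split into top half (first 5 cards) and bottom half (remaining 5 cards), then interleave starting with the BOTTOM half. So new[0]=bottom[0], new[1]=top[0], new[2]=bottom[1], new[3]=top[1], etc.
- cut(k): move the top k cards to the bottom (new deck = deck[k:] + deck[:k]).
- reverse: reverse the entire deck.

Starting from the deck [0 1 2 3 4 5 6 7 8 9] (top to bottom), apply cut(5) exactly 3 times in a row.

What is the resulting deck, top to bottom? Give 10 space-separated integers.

After op 1 (cut(5)): [5 6 7 8 9 0 1 2 3 4]
After op 2 (cut(5)): [0 1 2 3 4 5 6 7 8 9]
After op 3 (cut(5)): [5 6 7 8 9 0 1 2 3 4]

Answer: 5 6 7 8 9 0 1 2 3 4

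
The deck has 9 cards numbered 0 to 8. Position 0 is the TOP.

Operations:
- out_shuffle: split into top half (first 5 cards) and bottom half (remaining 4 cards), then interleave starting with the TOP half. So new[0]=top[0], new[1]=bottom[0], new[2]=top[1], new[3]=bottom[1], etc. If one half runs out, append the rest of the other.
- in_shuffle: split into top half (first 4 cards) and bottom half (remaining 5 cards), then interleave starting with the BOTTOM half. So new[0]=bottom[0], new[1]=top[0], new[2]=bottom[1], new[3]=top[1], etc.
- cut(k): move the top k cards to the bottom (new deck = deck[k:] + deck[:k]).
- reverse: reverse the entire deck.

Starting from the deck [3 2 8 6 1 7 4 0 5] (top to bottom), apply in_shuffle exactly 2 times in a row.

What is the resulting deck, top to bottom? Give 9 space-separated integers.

Answer: 4 1 8 3 0 7 6 2 5

Derivation:
After op 1 (in_shuffle): [1 3 7 2 4 8 0 6 5]
After op 2 (in_shuffle): [4 1 8 3 0 7 6 2 5]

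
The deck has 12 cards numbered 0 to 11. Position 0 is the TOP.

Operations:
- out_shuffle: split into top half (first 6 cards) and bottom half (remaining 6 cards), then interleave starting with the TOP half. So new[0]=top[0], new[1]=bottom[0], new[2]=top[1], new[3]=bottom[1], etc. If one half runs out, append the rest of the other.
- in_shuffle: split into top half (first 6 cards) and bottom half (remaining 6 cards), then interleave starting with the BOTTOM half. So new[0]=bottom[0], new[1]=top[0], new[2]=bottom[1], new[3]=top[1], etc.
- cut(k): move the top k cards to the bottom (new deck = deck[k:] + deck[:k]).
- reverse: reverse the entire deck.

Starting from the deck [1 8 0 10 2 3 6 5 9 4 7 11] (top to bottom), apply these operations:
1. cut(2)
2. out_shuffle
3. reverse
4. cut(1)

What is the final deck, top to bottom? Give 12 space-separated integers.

After op 1 (cut(2)): [0 10 2 3 6 5 9 4 7 11 1 8]
After op 2 (out_shuffle): [0 9 10 4 2 7 3 11 6 1 5 8]
After op 3 (reverse): [8 5 1 6 11 3 7 2 4 10 9 0]
After op 4 (cut(1)): [5 1 6 11 3 7 2 4 10 9 0 8]

Answer: 5 1 6 11 3 7 2 4 10 9 0 8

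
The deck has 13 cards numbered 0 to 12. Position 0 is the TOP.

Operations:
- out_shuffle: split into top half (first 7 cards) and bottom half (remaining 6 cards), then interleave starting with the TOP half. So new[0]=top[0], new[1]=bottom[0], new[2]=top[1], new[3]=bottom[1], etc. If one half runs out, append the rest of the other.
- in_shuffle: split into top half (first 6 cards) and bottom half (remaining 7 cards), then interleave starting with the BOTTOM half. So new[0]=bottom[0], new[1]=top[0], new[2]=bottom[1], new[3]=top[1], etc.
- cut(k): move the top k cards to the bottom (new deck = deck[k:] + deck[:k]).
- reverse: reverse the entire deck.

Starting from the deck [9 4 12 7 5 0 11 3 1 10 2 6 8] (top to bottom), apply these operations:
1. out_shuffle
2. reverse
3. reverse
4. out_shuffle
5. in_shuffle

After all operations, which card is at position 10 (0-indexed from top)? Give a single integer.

After op 1 (out_shuffle): [9 3 4 1 12 10 7 2 5 6 0 8 11]
After op 2 (reverse): [11 8 0 6 5 2 7 10 12 1 4 3 9]
After op 3 (reverse): [9 3 4 1 12 10 7 2 5 6 0 8 11]
After op 4 (out_shuffle): [9 2 3 5 4 6 1 0 12 8 10 11 7]
After op 5 (in_shuffle): [1 9 0 2 12 3 8 5 10 4 11 6 7]
Position 10: card 11.

Answer: 11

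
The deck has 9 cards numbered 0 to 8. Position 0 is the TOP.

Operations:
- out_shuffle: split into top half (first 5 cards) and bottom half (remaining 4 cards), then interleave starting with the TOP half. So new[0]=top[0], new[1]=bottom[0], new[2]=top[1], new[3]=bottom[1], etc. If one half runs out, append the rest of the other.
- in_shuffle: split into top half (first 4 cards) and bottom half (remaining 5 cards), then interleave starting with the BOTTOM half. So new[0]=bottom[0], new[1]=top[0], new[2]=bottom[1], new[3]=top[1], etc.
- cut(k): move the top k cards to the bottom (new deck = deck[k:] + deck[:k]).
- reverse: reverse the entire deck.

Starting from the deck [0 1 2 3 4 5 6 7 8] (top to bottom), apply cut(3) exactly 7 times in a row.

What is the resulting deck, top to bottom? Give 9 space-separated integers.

After op 1 (cut(3)): [3 4 5 6 7 8 0 1 2]
After op 2 (cut(3)): [6 7 8 0 1 2 3 4 5]
After op 3 (cut(3)): [0 1 2 3 4 5 6 7 8]
After op 4 (cut(3)): [3 4 5 6 7 8 0 1 2]
After op 5 (cut(3)): [6 7 8 0 1 2 3 4 5]
After op 6 (cut(3)): [0 1 2 3 4 5 6 7 8]
After op 7 (cut(3)): [3 4 5 6 7 8 0 1 2]

Answer: 3 4 5 6 7 8 0 1 2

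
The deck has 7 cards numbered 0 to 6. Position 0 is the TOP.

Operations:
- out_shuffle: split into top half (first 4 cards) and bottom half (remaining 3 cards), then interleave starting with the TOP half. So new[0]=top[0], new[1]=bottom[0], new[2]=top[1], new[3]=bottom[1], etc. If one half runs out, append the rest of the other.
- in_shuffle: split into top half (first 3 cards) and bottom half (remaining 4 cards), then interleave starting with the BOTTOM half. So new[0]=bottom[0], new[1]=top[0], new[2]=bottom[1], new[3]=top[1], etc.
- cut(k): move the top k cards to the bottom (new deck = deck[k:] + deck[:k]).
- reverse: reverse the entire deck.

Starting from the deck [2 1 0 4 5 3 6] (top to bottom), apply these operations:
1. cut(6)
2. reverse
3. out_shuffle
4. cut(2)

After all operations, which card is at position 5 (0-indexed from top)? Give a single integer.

After op 1 (cut(6)): [6 2 1 0 4 5 3]
After op 2 (reverse): [3 5 4 0 1 2 6]
After op 3 (out_shuffle): [3 1 5 2 4 6 0]
After op 4 (cut(2)): [5 2 4 6 0 3 1]
Position 5: card 3.

Answer: 3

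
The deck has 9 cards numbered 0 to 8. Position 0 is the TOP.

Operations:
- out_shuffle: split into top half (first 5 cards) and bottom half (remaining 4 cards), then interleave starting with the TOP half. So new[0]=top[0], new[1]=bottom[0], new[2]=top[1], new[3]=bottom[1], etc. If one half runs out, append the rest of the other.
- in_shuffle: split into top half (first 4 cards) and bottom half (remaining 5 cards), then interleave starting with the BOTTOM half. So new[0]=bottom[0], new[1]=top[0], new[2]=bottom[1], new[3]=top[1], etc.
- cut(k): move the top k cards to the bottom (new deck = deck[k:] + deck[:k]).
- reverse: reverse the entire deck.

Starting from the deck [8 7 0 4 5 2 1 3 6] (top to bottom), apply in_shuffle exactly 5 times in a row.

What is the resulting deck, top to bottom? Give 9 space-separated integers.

Answer: 7 4 2 3 8 0 5 1 6

Derivation:
After op 1 (in_shuffle): [5 8 2 7 1 0 3 4 6]
After op 2 (in_shuffle): [1 5 0 8 3 2 4 7 6]
After op 3 (in_shuffle): [3 1 2 5 4 0 7 8 6]
After op 4 (in_shuffle): [4 3 0 1 7 2 8 5 6]
After op 5 (in_shuffle): [7 4 2 3 8 0 5 1 6]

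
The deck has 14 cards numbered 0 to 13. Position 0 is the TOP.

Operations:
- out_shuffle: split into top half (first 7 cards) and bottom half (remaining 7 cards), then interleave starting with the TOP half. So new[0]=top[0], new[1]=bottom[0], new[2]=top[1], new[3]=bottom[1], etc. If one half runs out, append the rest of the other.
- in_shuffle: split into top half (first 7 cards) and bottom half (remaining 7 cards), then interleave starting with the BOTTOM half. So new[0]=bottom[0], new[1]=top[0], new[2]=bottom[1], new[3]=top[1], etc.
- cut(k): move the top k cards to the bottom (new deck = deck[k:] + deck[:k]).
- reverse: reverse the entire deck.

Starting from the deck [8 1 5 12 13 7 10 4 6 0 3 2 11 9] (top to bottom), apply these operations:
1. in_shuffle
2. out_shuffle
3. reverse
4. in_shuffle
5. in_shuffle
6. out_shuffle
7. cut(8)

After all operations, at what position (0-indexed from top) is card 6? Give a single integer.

After op 1 (in_shuffle): [4 8 6 1 0 5 3 12 2 13 11 7 9 10]
After op 2 (out_shuffle): [4 12 8 2 6 13 1 11 0 7 5 9 3 10]
After op 3 (reverse): [10 3 9 5 7 0 11 1 13 6 2 8 12 4]
After op 4 (in_shuffle): [1 10 13 3 6 9 2 5 8 7 12 0 4 11]
After op 5 (in_shuffle): [5 1 8 10 7 13 12 3 0 6 4 9 11 2]
After op 6 (out_shuffle): [5 3 1 0 8 6 10 4 7 9 13 11 12 2]
After op 7 (cut(8)): [7 9 13 11 12 2 5 3 1 0 8 6 10 4]
Card 6 is at position 11.

Answer: 11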